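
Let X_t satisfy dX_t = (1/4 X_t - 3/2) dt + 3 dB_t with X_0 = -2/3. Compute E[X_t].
E[X_t] = 6 - 20*exp(t/4)/3

Taking expectations and using E[dB_t] = 0, the mean m(t) = E[X_t] satisfies the ODE m'(t) = a m(t) + b with m(0) = x_0. With a = 1/4, b = -3/2, x_0 = -2/3, the solution is
  m(t) = x_0 * exp(a t) + (b/a) * (exp(a t) - 1)
       = (-2/3) * exp((1/4) t) + ((-3/2)/(1/4)) * (exp((1/4) t) - 1)
       = 6 - 20*exp(t/4)/3.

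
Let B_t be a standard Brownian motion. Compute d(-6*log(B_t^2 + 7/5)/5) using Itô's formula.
d(-6*log(B_t^2 + 7/5)/5) = (6*(5*B_t^2 - 7)/(5*B_t^2 + 7)^2) dt + (-12*B_t/(5*B_t^2 + 7)) dB_t

Itô's formula for f(B_t) gives d f(B_t) = f'(B_t) dB_t + (1/2) f''(B_t) dt. Compute derivatives of f(x) = -6*log(x^2 + 7/5)/5:
  f'(x)  = -12*x/(5*x^2 + 7)
  f''(x) = 12*(5*x^2 - 7)/(5*x^2 + 7)^2
Substitute x = B_t and multiply the f'' term by 1/2:
  drift     = (1/2) * (12*(5*x^2 - 7)/(5*x^2 + 7)^2) evaluated at B_t = 6*(5*B_t^2 - 7)/(5*B_t^2 + 7)^2
  diffusion = (-12*x/(5*x^2 + 7)) evaluated at B_t = -12*B_t/(5*B_t^2 + 7)
Therefore d(-6*log(B_t^2 + 7/5)/5) = (6*(5*B_t^2 - 7)/(5*B_t^2 + 7)^2) dt + (-12*B_t/(5*B_t^2 + 7)) dB_t.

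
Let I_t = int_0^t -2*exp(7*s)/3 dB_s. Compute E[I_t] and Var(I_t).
E[I_t] = 0; Var(I_t) = 2*exp(14*t)/63 - 2/63

The Itô integral of a deterministic integrand f(s) has mean 0 because each increment f(s) * (B_{s+ds} - B_s) has mean 0. By the Itô isometry:
  Var( int_0^t f(s) dB_s ) = E[ (int_0^t f(s) dB_s)^2 ] = int_0^t f(s)^2 ds.
Here f(s) = -2*exp(7*s)/3, so f(s)^2 = 4*exp(14*s)/9. Integrate:
  int_0^t (4*exp(14*s)/9) ds = 2*exp(14*t)/63 - 2/63.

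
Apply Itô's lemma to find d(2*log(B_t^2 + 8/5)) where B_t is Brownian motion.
d(2*log(B_t^2 + 8/5)) = (10*(8 - 5*B_t^2)/(5*B_t^2 + 8)^2) dt + (20*B_t/(5*B_t^2 + 8)) dB_t

Itô's formula for f(B_t) gives d f(B_t) = f'(B_t) dB_t + (1/2) f''(B_t) dt. Compute derivatives of f(x) = 2*log(x^2 + 8/5):
  f'(x)  = 20*x/(5*x^2 + 8)
  f''(x) = 20*(8 - 5*x^2)/(5*x^2 + 8)^2
Substitute x = B_t and multiply the f'' term by 1/2:
  drift     = (1/2) * (20*(8 - 5*x^2)/(5*x^2 + 8)^2) evaluated at B_t = 10*(8 - 5*B_t^2)/(5*B_t^2 + 8)^2
  diffusion = (20*x/(5*x^2 + 8)) evaluated at B_t = 20*B_t/(5*B_t^2 + 8)
Therefore d(2*log(B_t^2 + 8/5)) = (10*(8 - 5*B_t^2)/(5*B_t^2 + 8)^2) dt + (20*B_t/(5*B_t^2 + 8)) dB_t.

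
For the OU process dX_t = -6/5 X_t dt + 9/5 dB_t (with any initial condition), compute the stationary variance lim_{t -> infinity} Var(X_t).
lim Var(X_t) = 27/20

The OU SDE dX = -theta X dt + sigma dB admits the integrating factor exp(theta t): d(exp(theta t) X_t) = sigma exp(theta t) dB_t. Integrating from 0 to t gives X_t = x_0 * exp(-theta t) + sigma * int_0^t exp(-theta (t-s)) dB_s for any initial x_0. The Itô integral has variance (by the Itô isometry) sigma^2 * int_0^t exp(-2 theta (t - s)) ds = sigma^2 * (1 - exp(-2 theta t)) / (2 theta), independent of x_0.
With theta = 6/5, sigma = 9/5:
  Var(X_t) = (9/5)^2 * (1 - exp(-2*6/5 t)) / (2 * 6/5) = 27/20 - 27*exp(-12*t/5)/20.
As t -> infinity, exp(-2*6/5 t) -> 0, so the stationary variance is sigma^2 / (2 theta) = 27/20.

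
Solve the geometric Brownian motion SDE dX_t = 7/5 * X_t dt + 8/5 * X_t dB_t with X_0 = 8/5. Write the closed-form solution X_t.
X_t = 8/5 * exp((3/25) * t + (8/5) * B_t)

For GBM dX = mu X dt + sigma X dB with X_0 = x_0, apply Itô to Y = log X: dY = (mu - sigma^2/2) dt + sigma dB, so Y_t = log(x_0) + (mu - sigma^2/2) t + sigma B_t and hence X_t = x_0 * exp((mu - sigma^2/2) t + sigma B_t).
With mu = 7/5, sigma = 8/5, x_0 = 8/5, this gives:
  X_t = 8/5 * exp((3/25) * t + (8/5) * B_t).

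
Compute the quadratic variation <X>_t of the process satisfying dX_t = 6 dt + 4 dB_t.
<X>_t = 16*t

For an Itô process dX_t = a(t) dt + b(t) dB_t, the quadratic variation is <X>_t = int_0^t b(s)^2 ds (the drift term does not contribute). Here b(s) = 4, so
  b(s)^2 = 16.
Integrating from 0 to t:
  <X>_t = int_0^t (16) ds = 16*t.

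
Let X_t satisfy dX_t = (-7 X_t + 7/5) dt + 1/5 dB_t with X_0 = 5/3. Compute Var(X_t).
Var(X_t) = 1/350 - exp(-14*t)/350

The variance V(t) = Var(X_t) satisfies V'(t) = 2 a V(t) + c^2 with V(0) = 0 (drift coefficient is linear in X, diffusion is constant). With a = -7, c = 1/5, the solution is
  V(t) = (c^2 / (2 a)) * (exp(2 a t) - 1)
       = ((1/5)^2 / (2*(-7))) * (exp((-14) t) - 1)
       = 1/350 - exp(-14*t)/350.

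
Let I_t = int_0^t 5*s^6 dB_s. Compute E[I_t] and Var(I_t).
E[I_t] = 0; Var(I_t) = 25*t^13/13

The Itô integral of a deterministic integrand f(s) has mean 0 because each increment f(s) * (B_{s+ds} - B_s) has mean 0. By the Itô isometry:
  Var( int_0^t f(s) dB_s ) = E[ (int_0^t f(s) dB_s)^2 ] = int_0^t f(s)^2 ds.
Here f(s) = 5*s^6, so f(s)^2 = 25*s^12. Integrate:
  int_0^t (25*s^12) ds = 25*t^13/13.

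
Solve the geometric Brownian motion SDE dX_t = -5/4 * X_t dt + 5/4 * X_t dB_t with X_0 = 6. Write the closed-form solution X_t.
X_t = 6 * exp((-65/32) * t + (5/4) * B_t)

For GBM dX = mu X dt + sigma X dB with X_0 = x_0, apply Itô to Y = log X: dY = (mu - sigma^2/2) dt + sigma dB, so Y_t = log(x_0) + (mu - sigma^2/2) t + sigma B_t and hence X_t = x_0 * exp((mu - sigma^2/2) t + sigma B_t).
With mu = -5/4, sigma = 5/4, x_0 = 6, this gives:
  X_t = 6 * exp((-65/32) * t + (5/4) * B_t).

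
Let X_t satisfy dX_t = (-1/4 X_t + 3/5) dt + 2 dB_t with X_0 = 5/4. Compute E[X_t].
E[X_t] = 12/5 - 23*exp(-t/4)/20

Taking expectations and using E[dB_t] = 0, the mean m(t) = E[X_t] satisfies the ODE m'(t) = a m(t) + b with m(0) = x_0. With a = -1/4, b = 3/5, x_0 = 5/4, the solution is
  m(t) = x_0 * exp(a t) + (b/a) * (exp(a t) - 1)
       = (5/4) * exp((-1/4) t) + ((3/5)/(-1/4)) * (exp((-1/4) t) - 1)
       = 12/5 - 23*exp(-t/4)/20.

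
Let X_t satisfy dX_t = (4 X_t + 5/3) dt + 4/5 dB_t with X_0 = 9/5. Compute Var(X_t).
Var(X_t) = 2*exp(8*t)/25 - 2/25

The variance V(t) = Var(X_t) satisfies V'(t) = 2 a V(t) + c^2 with V(0) = 0 (drift coefficient is linear in X, diffusion is constant). With a = 4, c = 4/5, the solution is
  V(t) = (c^2 / (2 a)) * (exp(2 a t) - 1)
       = ((4/5)^2 / (2*4)) * (exp(8 t) - 1)
       = 2*exp(8*t)/25 - 2/25.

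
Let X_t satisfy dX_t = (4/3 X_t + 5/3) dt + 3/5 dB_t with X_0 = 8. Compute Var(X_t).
Var(X_t) = 27*exp(8*t/3)/200 - 27/200

The variance V(t) = Var(X_t) satisfies V'(t) = 2 a V(t) + c^2 with V(0) = 0 (drift coefficient is linear in X, diffusion is constant). With a = 4/3, c = 3/5, the solution is
  V(t) = (c^2 / (2 a)) * (exp(2 a t) - 1)
       = ((3/5)^2 / (2*(4/3))) * (exp((8/3) t) - 1)
       = 27*exp(8*t/3)/200 - 27/200.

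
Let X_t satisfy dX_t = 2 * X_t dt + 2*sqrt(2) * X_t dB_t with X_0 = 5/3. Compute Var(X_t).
Var(X_t) = 25*(exp(8*t) - 1)*exp(4*t)/9

For GBM dX = mu X dt + sigma X dB with X_0 = x_0, apply Itô to Y = log X: dY = (mu - sigma^2/2) dt + sigma dB, so Y_t = log(x_0) + (mu - sigma^2/2) t + sigma B_t and hence X_t = x_0 * exp((mu - sigma^2/2) t + sigma B_t).
With mu = 2, sigma = 2*sqrt(2), x_0 = 5/3, this gives:
  X_t = 5/3 * exp((-2) * t + (2*sqrt(2)) * B_t).
Since sigma*B_t ~ Normal(0, sigma^2 t), E[exp(sigma*B_t)] = exp(sigma^2 t / 2); so E[X_t] = x_0 * exp((mu - sigma^2/2) t) * exp(sigma^2 t / 2) = x_0 * exp(mu t) = 5*exp(2*t)/3.
Var(X_t) = E[X_t^2] - (E[X_t])^2 = x_0^2 * exp(2 mu t) * (exp(sigma^2 t) - 1) = 25*(exp(8*t) - 1)*exp(4*t)/9.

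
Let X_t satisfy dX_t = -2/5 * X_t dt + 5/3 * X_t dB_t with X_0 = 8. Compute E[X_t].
E[X_t] = 8*exp(-2*t/5)

For GBM dX = mu X dt + sigma X dB with X_0 = x_0, apply Itô to Y = log X: dY = (mu - sigma^2/2) dt + sigma dB, so Y_t = log(x_0) + (mu - sigma^2/2) t + sigma B_t and hence X_t = x_0 * exp((mu - sigma^2/2) t + sigma B_t).
With mu = -2/5, sigma = 5/3, x_0 = 8, this gives:
  X_t = 8 * exp((-161/90) * t + (5/3) * B_t).
Since sigma*B_t ~ Normal(0, sigma^2 t), E[exp(sigma*B_t)] = exp(sigma^2 t / 2); so E[X_t] = x_0 * exp((mu - sigma^2/2) t) * exp(sigma^2 t / 2) = x_0 * exp(mu t) = 8*exp(-2*t/5).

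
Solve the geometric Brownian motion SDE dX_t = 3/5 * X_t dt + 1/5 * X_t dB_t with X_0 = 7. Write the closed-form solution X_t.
X_t = 7 * exp((29/50) * t + (1/5) * B_t)

For GBM dX = mu X dt + sigma X dB with X_0 = x_0, apply Itô to Y = log X: dY = (mu - sigma^2/2) dt + sigma dB, so Y_t = log(x_0) + (mu - sigma^2/2) t + sigma B_t and hence X_t = x_0 * exp((mu - sigma^2/2) t + sigma B_t).
With mu = 3/5, sigma = 1/5, x_0 = 7, this gives:
  X_t = 7 * exp((29/50) * t + (1/5) * B_t).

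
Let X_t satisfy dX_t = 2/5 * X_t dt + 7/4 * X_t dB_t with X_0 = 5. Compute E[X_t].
E[X_t] = 5*exp(2*t/5)

For GBM dX = mu X dt + sigma X dB with X_0 = x_0, apply Itô to Y = log X: dY = (mu - sigma^2/2) dt + sigma dB, so Y_t = log(x_0) + (mu - sigma^2/2) t + sigma B_t and hence X_t = x_0 * exp((mu - sigma^2/2) t + sigma B_t).
With mu = 2/5, sigma = 7/4, x_0 = 5, this gives:
  X_t = 5 * exp((-181/160) * t + (7/4) * B_t).
Since sigma*B_t ~ Normal(0, sigma^2 t), E[exp(sigma*B_t)] = exp(sigma^2 t / 2); so E[X_t] = x_0 * exp((mu - sigma^2/2) t) * exp(sigma^2 t / 2) = x_0 * exp(mu t) = 5*exp(2*t/5).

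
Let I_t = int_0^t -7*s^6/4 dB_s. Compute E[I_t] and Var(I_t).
E[I_t] = 0; Var(I_t) = 49*t^13/208

The Itô integral of a deterministic integrand f(s) has mean 0 because each increment f(s) * (B_{s+ds} - B_s) has mean 0. By the Itô isometry:
  Var( int_0^t f(s) dB_s ) = E[ (int_0^t f(s) dB_s)^2 ] = int_0^t f(s)^2 ds.
Here f(s) = -7*s^6/4, so f(s)^2 = 49*s^12/16. Integrate:
  int_0^t (49*s^12/16) ds = 49*t^13/208.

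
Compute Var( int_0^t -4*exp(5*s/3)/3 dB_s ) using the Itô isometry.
Var = 8*exp(10*t/3)/15 - 8/15

The Itô integral of a deterministic integrand f(s) has mean 0 because each increment f(s) * (B_{s+ds} - B_s) has mean 0. By the Itô isometry:
  Var( int_0^t f(s) dB_s ) = E[ (int_0^t f(s) dB_s)^2 ] = int_0^t f(s)^2 ds.
Here f(s) = -4*exp(5*s/3)/3, so f(s)^2 = 16*exp(10*s/3)/9. Integrate:
  int_0^t (16*exp(10*s/3)/9) ds = 8*exp(10*t/3)/15 - 8/15.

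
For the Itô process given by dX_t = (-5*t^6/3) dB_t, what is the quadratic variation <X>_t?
<X>_t = 25*t^13/117

For an Itô process dX_t = a(t) dt + b(t) dB_t, the quadratic variation is <X>_t = int_0^t b(s)^2 ds (the drift term does not contribute). Here b(s) = -5*s^6/3, so
  b(s)^2 = 25*s^12/9.
Integrating from 0 to t:
  <X>_t = int_0^t (25*s^12/9) ds = 25*t^13/117.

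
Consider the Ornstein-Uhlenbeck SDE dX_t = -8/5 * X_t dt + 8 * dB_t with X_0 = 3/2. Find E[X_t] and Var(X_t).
E[X_t] = 3*exp(-8*t/5)/2; Var(X_t) = 20 - 20*exp(-16*t/5)

The OU SDE dX = -theta X dt + sigma dB admits the integrating factor exp(theta t): d(exp(theta t) X_t) = sigma exp(theta t) dB_t. Integrating from 0 to t:
  X_t = x_0 * exp(-theta t) + sigma * int_0^t exp(-theta (t-s)) dB_s.
The Itô integral has mean 0 and (by the Itô isometry) variance sigma^2 * int_0^t exp(-2 theta (t - s)) ds = sigma^2 * (1 - exp(-2 theta t)) / (2 theta).
With theta = 8/5, sigma = 8, x_0 = 3/2:
  E[X_t] = 3/2 * exp(-8/5 t) = 3*exp(-8*t/5)/2
  Var(X_t) = (8)^2 * (1 - exp(-2*8/5 t)) / (2 * 8/5) = 20 - 20*exp(-16*t/5).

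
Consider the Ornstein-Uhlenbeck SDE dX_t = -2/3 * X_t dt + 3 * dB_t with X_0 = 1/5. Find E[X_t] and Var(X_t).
E[X_t] = exp(-2*t/3)/5; Var(X_t) = 27/4 - 27*exp(-4*t/3)/4

The OU SDE dX = -theta X dt + sigma dB admits the integrating factor exp(theta t): d(exp(theta t) X_t) = sigma exp(theta t) dB_t. Integrating from 0 to t:
  X_t = x_0 * exp(-theta t) + sigma * int_0^t exp(-theta (t-s)) dB_s.
The Itô integral has mean 0 and (by the Itô isometry) variance sigma^2 * int_0^t exp(-2 theta (t - s)) ds = sigma^2 * (1 - exp(-2 theta t)) / (2 theta).
With theta = 2/3, sigma = 3, x_0 = 1/5:
  E[X_t] = 1/5 * exp(-2/3 t) = exp(-2*t/3)/5
  Var(X_t) = (3)^2 * (1 - exp(-2*2/3 t)) / (2 * 2/3) = 27/4 - 27*exp(-4*t/3)/4.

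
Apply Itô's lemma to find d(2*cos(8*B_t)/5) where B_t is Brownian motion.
d(2*cos(8*B_t)/5) = (-64*cos(8*B_t)/5) dt + (-16*sin(8*B_t)/5) dB_t

Itô's formula for f(B_t) gives d f(B_t) = f'(B_t) dB_t + (1/2) f''(B_t) dt. Compute derivatives of f(x) = 2*cos(8*x)/5:
  f'(x)  = -16*sin(8*x)/5
  f''(x) = -128*cos(8*x)/5
Substitute x = B_t and multiply the f'' term by 1/2:
  drift     = (1/2) * (-128*cos(8*x)/5) evaluated at B_t = -64*cos(8*B_t)/5
  diffusion = (-16*sin(8*x)/5) evaluated at B_t = -16*sin(8*B_t)/5
Therefore d(2*cos(8*B_t)/5) = (-64*cos(8*B_t)/5) dt + (-16*sin(8*B_t)/5) dB_t.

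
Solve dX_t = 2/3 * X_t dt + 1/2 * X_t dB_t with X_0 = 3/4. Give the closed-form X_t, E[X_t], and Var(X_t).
X_t = 3/4 * exp((13/24) t + (1/2) B_t); E[X_t] = 3*exp(2*t/3)/4; Var(X_t) = 9*(exp(t/4) - 1)*exp(4*t/3)/16

For GBM dX = mu X dt + sigma X dB with X_0 = x_0, apply Itô to Y = log X: dY = (mu - sigma^2/2) dt + sigma dB, so Y_t = log(x_0) + (mu - sigma^2/2) t + sigma B_t and hence X_t = x_0 * exp((mu - sigma^2/2) t + sigma B_t).
With mu = 2/3, sigma = 1/2, x_0 = 3/4, this gives:
  X_t = 3/4 * exp((13/24) * t + (1/2) * B_t).
Since sigma*B_t ~ Normal(0, sigma^2 t), E[exp(sigma*B_t)] = exp(sigma^2 t / 2); so E[X_t] = x_0 * exp((mu - sigma^2/2) t) * exp(sigma^2 t / 2) = x_0 * exp(mu t) = 3*exp(2*t/3)/4.
Var(X_t) = E[X_t^2] - (E[X_t])^2 = x_0^2 * exp(2 mu t) * (exp(sigma^2 t) - 1) = 9*(exp(t/4) - 1)*exp(4*t/3)/16.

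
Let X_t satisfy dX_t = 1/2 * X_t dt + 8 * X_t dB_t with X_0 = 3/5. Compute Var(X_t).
Var(X_t) = 9*(exp(64*t) - 1)*exp(t)/25

For GBM dX = mu X dt + sigma X dB with X_0 = x_0, apply Itô to Y = log X: dY = (mu - sigma^2/2) dt + sigma dB, so Y_t = log(x_0) + (mu - sigma^2/2) t + sigma B_t and hence X_t = x_0 * exp((mu - sigma^2/2) t + sigma B_t).
With mu = 1/2, sigma = 8, x_0 = 3/5, this gives:
  X_t = 3/5 * exp((-63/2) * t + (8) * B_t).
Since sigma*B_t ~ Normal(0, sigma^2 t), E[exp(sigma*B_t)] = exp(sigma^2 t / 2); so E[X_t] = x_0 * exp((mu - sigma^2/2) t) * exp(sigma^2 t / 2) = x_0 * exp(mu t) = 3*exp(t/2)/5.
Var(X_t) = E[X_t^2] - (E[X_t])^2 = x_0^2 * exp(2 mu t) * (exp(sigma^2 t) - 1) = 9*(exp(64*t) - 1)*exp(t)/25.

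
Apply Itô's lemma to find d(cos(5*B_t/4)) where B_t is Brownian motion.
d(cos(5*B_t/4)) = (-25*cos(5*B_t/4)/32) dt + (-5*sin(5*B_t/4)/4) dB_t

Itô's formula for f(B_t) gives d f(B_t) = f'(B_t) dB_t + (1/2) f''(B_t) dt. Compute derivatives of f(x) = cos(5*x/4):
  f'(x)  = -5*sin(5*x/4)/4
  f''(x) = -25*cos(5*x/4)/16
Substitute x = B_t and multiply the f'' term by 1/2:
  drift     = (1/2) * (-25*cos(5*x/4)/16) evaluated at B_t = -25*cos(5*B_t/4)/32
  diffusion = (-5*sin(5*x/4)/4) evaluated at B_t = -5*sin(5*B_t/4)/4
Therefore d(cos(5*B_t/4)) = (-25*cos(5*B_t/4)/32) dt + (-5*sin(5*B_t/4)/4) dB_t.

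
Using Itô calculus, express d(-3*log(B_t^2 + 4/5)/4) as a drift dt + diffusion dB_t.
d(-3*log(B_t^2 + 4/5)/4) = (15*(5*B_t^2 - 4)/(4*(5*B_t^2 + 4)^2)) dt + (-15*B_t/(10*B_t^2 + 8)) dB_t

Itô's formula for f(B_t) gives d f(B_t) = f'(B_t) dB_t + (1/2) f''(B_t) dt. Compute derivatives of f(x) = -3*log(x^2 + 4/5)/4:
  f'(x)  = -15*x/(10*x^2 + 8)
  f''(x) = 15*(5*x^2 - 4)/(2*(5*x^2 + 4)^2)
Substitute x = B_t and multiply the f'' term by 1/2:
  drift     = (1/2) * (15*(5*x^2 - 4)/(2*(5*x^2 + 4)^2)) evaluated at B_t = 15*(5*B_t^2 - 4)/(4*(5*B_t^2 + 4)^2)
  diffusion = (-15*x/(10*x^2 + 8)) evaluated at B_t = -15*B_t/(10*B_t^2 + 8)
Therefore d(-3*log(B_t^2 + 4/5)/4) = (15*(5*B_t^2 - 4)/(4*(5*B_t^2 + 4)^2)) dt + (-15*B_t/(10*B_t^2 + 8)) dB_t.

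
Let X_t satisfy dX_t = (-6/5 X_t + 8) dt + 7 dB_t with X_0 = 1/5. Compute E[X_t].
E[X_t] = 20/3 - 97*exp(-6*t/5)/15

Taking expectations and using E[dB_t] = 0, the mean m(t) = E[X_t] satisfies the ODE m'(t) = a m(t) + b with m(0) = x_0. With a = -6/5, b = 8, x_0 = 1/5, the solution is
  m(t) = x_0 * exp(a t) + (b/a) * (exp(a t) - 1)
       = (1/5) * exp((-6/5) t) + (8/(-6/5)) * (exp((-6/5) t) - 1)
       = 20/3 - 97*exp(-6*t/5)/15.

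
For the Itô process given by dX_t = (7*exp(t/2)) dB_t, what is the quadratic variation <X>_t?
<X>_t = 49*exp(t) - 49

For an Itô process dX_t = a(t) dt + b(t) dB_t, the quadratic variation is <X>_t = int_0^t b(s)^2 ds (the drift term does not contribute). Here b(s) = 7*exp(s/2), so
  b(s)^2 = 49*exp(s).
Integrating from 0 to t:
  <X>_t = int_0^t (49*exp(s)) ds = 49*exp(t) - 49.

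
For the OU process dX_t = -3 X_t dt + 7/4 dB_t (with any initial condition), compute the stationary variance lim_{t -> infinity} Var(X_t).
lim Var(X_t) = 49/96

The OU SDE dX = -theta X dt + sigma dB admits the integrating factor exp(theta t): d(exp(theta t) X_t) = sigma exp(theta t) dB_t. Integrating from 0 to t gives X_t = x_0 * exp(-theta t) + sigma * int_0^t exp(-theta (t-s)) dB_s for any initial x_0. The Itô integral has variance (by the Itô isometry) sigma^2 * int_0^t exp(-2 theta (t - s)) ds = sigma^2 * (1 - exp(-2 theta t)) / (2 theta), independent of x_0.
With theta = 3, sigma = 7/4:
  Var(X_t) = (7/4)^2 * (1 - exp(-2*3 t)) / (2 * 3) = 49/96 - 49*exp(-6*t)/96.
As t -> infinity, exp(-2*3 t) -> 0, so the stationary variance is sigma^2 / (2 theta) = 49/96.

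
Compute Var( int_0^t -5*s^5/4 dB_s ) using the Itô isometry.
Var = 25*t^11/176

The Itô integral of a deterministic integrand f(s) has mean 0 because each increment f(s) * (B_{s+ds} - B_s) has mean 0. By the Itô isometry:
  Var( int_0^t f(s) dB_s ) = E[ (int_0^t f(s) dB_s)^2 ] = int_0^t f(s)^2 ds.
Here f(s) = -5*s^5/4, so f(s)^2 = 25*s^10/16. Integrate:
  int_0^t (25*s^10/16) ds = 25*t^11/176.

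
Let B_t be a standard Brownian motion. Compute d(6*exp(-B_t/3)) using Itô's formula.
d(6*exp(-B_t/3)) = (exp(-B_t/3)/3) dt + (-2*exp(-B_t/3)) dB_t

Itô's formula for f(B_t) gives d f(B_t) = f'(B_t) dB_t + (1/2) f''(B_t) dt. Compute derivatives of f(x) = 6*exp(-x/3):
  f'(x)  = -2*exp(-x/3)
  f''(x) = 2*exp(-x/3)/3
Substitute x = B_t and multiply the f'' term by 1/2:
  drift     = (1/2) * (2*exp(-x/3)/3) evaluated at B_t = exp(-B_t/3)/3
  diffusion = (-2*exp(-x/3)) evaluated at B_t = -2*exp(-B_t/3)
Therefore d(6*exp(-B_t/3)) = (exp(-B_t/3)/3) dt + (-2*exp(-B_t/3)) dB_t.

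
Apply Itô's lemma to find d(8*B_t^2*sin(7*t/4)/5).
d(8*B_t^2*sin(7*t/4)/5) = (14*B_t^2*cos(7*t/4)/5 + 8*sin(7*t/4)/5) dt + (16*B_t*sin(7*t/4)/5) dB_t

Itô's formula for f(t, x): d f(t, B_t) = (f_t + (1/2) f_xx) dt + f_x dB_t. Compute partials of f(t, x) = 8*x^2*sin(7*t/4)/5:
  f_t(t,x)  = 14*x^2*cos(7*t/4)/5
  f_x(t,x)  = 16*x*sin(7*t/4)/5
  f_xx(t,x) = 16*sin(7*t/4)/5
Assemble drift = f_t + (1/2) f_xx = 14*x^2*cos(7*t/4)/5 + 8*sin(7*t/4)/5 and diffusion = f_x = 16*x*sin(7*t/4)/5. Substituting x = B_t:
  d(8*B_t^2*sin(7*t/4)/5) = (14*B_t^2*cos(7*t/4)/5 + 8*sin(7*t/4)/5) dt + (16*B_t*sin(7*t/4)/5) dB_t.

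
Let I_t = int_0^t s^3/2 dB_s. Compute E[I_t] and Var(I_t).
E[I_t] = 0; Var(I_t) = t^7/28

The Itô integral of a deterministic integrand f(s) has mean 0 because each increment f(s) * (B_{s+ds} - B_s) has mean 0. By the Itô isometry:
  Var( int_0^t f(s) dB_s ) = E[ (int_0^t f(s) dB_s)^2 ] = int_0^t f(s)^2 ds.
Here f(s) = s^3/2, so f(s)^2 = s^6/4. Integrate:
  int_0^t (s^6/4) ds = t^7/28.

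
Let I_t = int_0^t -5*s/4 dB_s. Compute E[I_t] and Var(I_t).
E[I_t] = 0; Var(I_t) = 25*t^3/48

The Itô integral of a deterministic integrand f(s) has mean 0 because each increment f(s) * (B_{s+ds} - B_s) has mean 0. By the Itô isometry:
  Var( int_0^t f(s) dB_s ) = E[ (int_0^t f(s) dB_s)^2 ] = int_0^t f(s)^2 ds.
Here f(s) = -5*s/4, so f(s)^2 = 25*s^2/16. Integrate:
  int_0^t (25*s^2/16) ds = 25*t^3/48.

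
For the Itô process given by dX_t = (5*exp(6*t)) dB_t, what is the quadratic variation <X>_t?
<X>_t = 25*exp(12*t)/12 - 25/12

For an Itô process dX_t = a(t) dt + b(t) dB_t, the quadratic variation is <X>_t = int_0^t b(s)^2 ds (the drift term does not contribute). Here b(s) = 5*exp(6*s), so
  b(s)^2 = 25*exp(12*s).
Integrating from 0 to t:
  <X>_t = int_0^t (25*exp(12*s)) ds = 25*exp(12*t)/12 - 25/12.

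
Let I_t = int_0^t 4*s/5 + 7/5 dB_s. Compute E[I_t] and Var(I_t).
E[I_t] = 0; Var(I_t) = t*(16*t^2 + 84*t + 147)/75

The Itô integral of a deterministic integrand f(s) has mean 0 because each increment f(s) * (B_{s+ds} - B_s) has mean 0. By the Itô isometry:
  Var( int_0^t f(s) dB_s ) = E[ (int_0^t f(s) dB_s)^2 ] = int_0^t f(s)^2 ds.
Here f(s) = 4*s/5 + 7/5, so f(s)^2 = (4*s + 7)^2/25. Integrate:
  int_0^t ((4*s + 7)^2/25) ds = t*(16*t^2 + 84*t + 147)/75.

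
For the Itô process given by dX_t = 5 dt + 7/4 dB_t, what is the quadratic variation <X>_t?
<X>_t = 49*t/16

For an Itô process dX_t = a(t) dt + b(t) dB_t, the quadratic variation is <X>_t = int_0^t b(s)^2 ds (the drift term does not contribute). Here b(s) = 7/4, so
  b(s)^2 = 49/16.
Integrating from 0 to t:
  <X>_t = int_0^t (49/16) ds = 49*t/16.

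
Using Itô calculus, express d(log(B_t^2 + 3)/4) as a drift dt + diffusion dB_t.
d(log(B_t^2 + 3)/4) = ((3 - B_t^2)/(4*(B_t^2 + 3)^2)) dt + (B_t/(2*(B_t^2 + 3))) dB_t

Itô's formula for f(B_t) gives d f(B_t) = f'(B_t) dB_t + (1/2) f''(B_t) dt. Compute derivatives of f(x) = log(x^2 + 3)/4:
  f'(x)  = x/(2*(x^2 + 3))
  f''(x) = (3 - x^2)/(2*(x^2 + 3)^2)
Substitute x = B_t and multiply the f'' term by 1/2:
  drift     = (1/2) * ((3 - x^2)/(2*(x^2 + 3)^2)) evaluated at B_t = (3 - B_t^2)/(4*(B_t^2 + 3)^2)
  diffusion = (x/(2*(x^2 + 3))) evaluated at B_t = B_t/(2*(B_t^2 + 3))
Therefore d(log(B_t^2 + 3)/4) = ((3 - B_t^2)/(4*(B_t^2 + 3)^2)) dt + (B_t/(2*(B_t^2 + 3))) dB_t.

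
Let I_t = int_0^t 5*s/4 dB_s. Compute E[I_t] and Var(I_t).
E[I_t] = 0; Var(I_t) = 25*t^3/48

The Itô integral of a deterministic integrand f(s) has mean 0 because each increment f(s) * (B_{s+ds} - B_s) has mean 0. By the Itô isometry:
  Var( int_0^t f(s) dB_s ) = E[ (int_0^t f(s) dB_s)^2 ] = int_0^t f(s)^2 ds.
Here f(s) = 5*s/4, so f(s)^2 = 25*s^2/16. Integrate:
  int_0^t (25*s^2/16) ds = 25*t^3/48.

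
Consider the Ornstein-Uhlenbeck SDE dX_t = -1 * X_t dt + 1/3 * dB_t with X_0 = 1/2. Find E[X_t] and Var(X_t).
E[X_t] = exp(-t)/2; Var(X_t) = 1/18 - exp(-2*t)/18

The OU SDE dX = -theta X dt + sigma dB admits the integrating factor exp(theta t): d(exp(theta t) X_t) = sigma exp(theta t) dB_t. Integrating from 0 to t:
  X_t = x_0 * exp(-theta t) + sigma * int_0^t exp(-theta (t-s)) dB_s.
The Itô integral has mean 0 and (by the Itô isometry) variance sigma^2 * int_0^t exp(-2 theta (t - s)) ds = sigma^2 * (1 - exp(-2 theta t)) / (2 theta).
With theta = 1, sigma = 1/3, x_0 = 1/2:
  E[X_t] = 1/2 * exp(-1 t) = exp(-t)/2
  Var(X_t) = (1/3)^2 * (1 - exp(-2*1 t)) / (2 * 1) = 1/18 - exp(-2*t)/18.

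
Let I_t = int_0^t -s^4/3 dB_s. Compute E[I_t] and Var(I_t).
E[I_t] = 0; Var(I_t) = t^9/81

The Itô integral of a deterministic integrand f(s) has mean 0 because each increment f(s) * (B_{s+ds} - B_s) has mean 0. By the Itô isometry:
  Var( int_0^t f(s) dB_s ) = E[ (int_0^t f(s) dB_s)^2 ] = int_0^t f(s)^2 ds.
Here f(s) = -s^4/3, so f(s)^2 = s^8/9. Integrate:
  int_0^t (s^8/9) ds = t^9/81.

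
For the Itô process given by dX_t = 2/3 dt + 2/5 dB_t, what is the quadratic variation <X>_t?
<X>_t = 4*t/25

For an Itô process dX_t = a(t) dt + b(t) dB_t, the quadratic variation is <X>_t = int_0^t b(s)^2 ds (the drift term does not contribute). Here b(s) = 2/5, so
  b(s)^2 = 4/25.
Integrating from 0 to t:
  <X>_t = int_0^t (4/25) ds = 4*t/25.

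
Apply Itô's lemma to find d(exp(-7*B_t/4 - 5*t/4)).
d(exp(-7*B_t/4 - 5*t/4)) = (9*exp(-7*B_t/4 - 5*t/4)/32) dt + (-7*exp(-7*B_t/4 - 5*t/4)/4) dB_t

Itô's formula for f(t, x): d f(t, B_t) = (f_t + (1/2) f_xx) dt + f_x dB_t. Compute partials of f(t, x) = exp(-5*t/4 - 7*x/4):
  f_t(t,x)  = -5*exp(-5*t/4 - 7*x/4)/4
  f_x(t,x)  = -7*exp(-5*t/4 - 7*x/4)/4
  f_xx(t,x) = 49*exp(-5*t/4 - 7*x/4)/16
Assemble drift = f_t + (1/2) f_xx = 9*exp(-5*t/4 - 7*x/4)/32 and diffusion = f_x = -7*exp(-5*t/4 - 7*x/4)/4. Substituting x = B_t:
  d(exp(-7*B_t/4 - 5*t/4)) = (9*exp(-7*B_t/4 - 5*t/4)/32) dt + (-7*exp(-7*B_t/4 - 5*t/4)/4) dB_t.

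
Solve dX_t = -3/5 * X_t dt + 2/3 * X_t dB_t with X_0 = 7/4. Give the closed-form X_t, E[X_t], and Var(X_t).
X_t = 7/4 * exp((-37/45) t + (2/3) B_t); E[X_t] = 7*exp(-3*t/5)/4; Var(X_t) = (49*exp(4*t/9) - 49)*exp(-6*t/5)/16

For GBM dX = mu X dt + sigma X dB with X_0 = x_0, apply Itô to Y = log X: dY = (mu - sigma^2/2) dt + sigma dB, so Y_t = log(x_0) + (mu - sigma^2/2) t + sigma B_t and hence X_t = x_0 * exp((mu - sigma^2/2) t + sigma B_t).
With mu = -3/5, sigma = 2/3, x_0 = 7/4, this gives:
  X_t = 7/4 * exp((-37/45) * t + (2/3) * B_t).
Since sigma*B_t ~ Normal(0, sigma^2 t), E[exp(sigma*B_t)] = exp(sigma^2 t / 2); so E[X_t] = x_0 * exp((mu - sigma^2/2) t) * exp(sigma^2 t / 2) = x_0 * exp(mu t) = 7*exp(-3*t/5)/4.
Var(X_t) = E[X_t^2] - (E[X_t])^2 = x_0^2 * exp(2 mu t) * (exp(sigma^2 t) - 1) = (49*exp(4*t/9) - 49)*exp(-6*t/5)/16.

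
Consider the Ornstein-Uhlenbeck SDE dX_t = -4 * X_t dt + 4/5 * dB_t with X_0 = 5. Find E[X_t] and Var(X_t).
E[X_t] = 5*exp(-4*t); Var(X_t) = 2/25 - 2*exp(-8*t)/25

The OU SDE dX = -theta X dt + sigma dB admits the integrating factor exp(theta t): d(exp(theta t) X_t) = sigma exp(theta t) dB_t. Integrating from 0 to t:
  X_t = x_0 * exp(-theta t) + sigma * int_0^t exp(-theta (t-s)) dB_s.
The Itô integral has mean 0 and (by the Itô isometry) variance sigma^2 * int_0^t exp(-2 theta (t - s)) ds = sigma^2 * (1 - exp(-2 theta t)) / (2 theta).
With theta = 4, sigma = 4/5, x_0 = 5:
  E[X_t] = 5 * exp(-4 t) = 5*exp(-4*t)
  Var(X_t) = (4/5)^2 * (1 - exp(-2*4 t)) / (2 * 4) = 2/25 - 2*exp(-8*t)/25.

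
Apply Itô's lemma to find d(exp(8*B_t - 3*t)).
d(exp(8*B_t - 3*t)) = (29*exp(8*B_t - 3*t)) dt + (8*exp(8*B_t - 3*t)) dB_t

Itô's formula for f(t, x): d f(t, B_t) = (f_t + (1/2) f_xx) dt + f_x dB_t. Compute partials of f(t, x) = exp(-3*t + 8*x):
  f_t(t,x)  = -3*exp(-3*t + 8*x)
  f_x(t,x)  = 8*exp(-3*t + 8*x)
  f_xx(t,x) = 64*exp(-3*t + 8*x)
Assemble drift = f_t + (1/2) f_xx = 29*exp(-3*t + 8*x) and diffusion = f_x = 8*exp(-3*t + 8*x). Substituting x = B_t:
  d(exp(8*B_t - 3*t)) = (29*exp(8*B_t - 3*t)) dt + (8*exp(8*B_t - 3*t)) dB_t.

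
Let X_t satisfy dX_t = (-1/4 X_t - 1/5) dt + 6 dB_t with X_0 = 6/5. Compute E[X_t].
E[X_t] = -4/5 + 2*exp(-t/4)

Taking expectations and using E[dB_t] = 0, the mean m(t) = E[X_t] satisfies the ODE m'(t) = a m(t) + b with m(0) = x_0. With a = -1/4, b = -1/5, x_0 = 6/5, the solution is
  m(t) = x_0 * exp(a t) + (b/a) * (exp(a t) - 1)
       = (6/5) * exp((-1/4) t) + ((-1/5)/(-1/4)) * (exp((-1/4) t) - 1)
       = -4/5 + 2*exp(-t/4).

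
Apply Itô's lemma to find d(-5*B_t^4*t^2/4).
d(-5*B_t^4*t^2/4) = (5*B_t^2*t*(-B_t^2 - 3*t)/2) dt + (-5*B_t^3*t^2) dB_t

Itô's formula for f(t, x): d f(t, B_t) = (f_t + (1/2) f_xx) dt + f_x dB_t. Compute partials of f(t, x) = -5*t^2*x^4/4:
  f_t(t,x)  = -5*t*x^4/2
  f_x(t,x)  = -5*t^2*x^3
  f_xx(t,x) = -15*t^2*x^2
Assemble drift = f_t + (1/2) f_xx = 5*t*x^2*(-3*t - x^2)/2 and diffusion = f_x = -5*t^2*x^3. Substituting x = B_t:
  d(-5*B_t^4*t^2/4) = (5*B_t^2*t*(-B_t^2 - 3*t)/2) dt + (-5*B_t^3*t^2) dB_t.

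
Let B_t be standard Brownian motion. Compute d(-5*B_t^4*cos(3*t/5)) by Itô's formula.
d(-5*B_t^4*cos(3*t/5)) = (3*B_t^2*(B_t^2*sin(3*t/5) - 10*cos(3*t/5))) dt + (-20*B_t^3*cos(3*t/5)) dB_t

Itô's formula for f(t, x): d f(t, B_t) = (f_t + (1/2) f_xx) dt + f_x dB_t. Compute partials of f(t, x) = -5*x^4*cos(3*t/5):
  f_t(t,x)  = 3*x^4*sin(3*t/5)
  f_x(t,x)  = -20*x^3*cos(3*t/5)
  f_xx(t,x) = -60*x^2*cos(3*t/5)
Assemble drift = f_t + (1/2) f_xx = 3*x^2*(x^2*sin(3*t/5) - 10*cos(3*t/5)) and diffusion = f_x = -20*x^3*cos(3*t/5). Substituting x = B_t:
  d(-5*B_t^4*cos(3*t/5)) = (3*B_t^2*(B_t^2*sin(3*t/5) - 10*cos(3*t/5))) dt + (-20*B_t^3*cos(3*t/5)) dB_t.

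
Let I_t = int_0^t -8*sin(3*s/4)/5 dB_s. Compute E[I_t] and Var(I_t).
E[I_t] = 0; Var(I_t) = 32*t/25 - 64*sin(3*t/2)/75

The Itô integral of a deterministic integrand f(s) has mean 0 because each increment f(s) * (B_{s+ds} - B_s) has mean 0. By the Itô isometry:
  Var( int_0^t f(s) dB_s ) = E[ (int_0^t f(s) dB_s)^2 ] = int_0^t f(s)^2 ds.
Here f(s) = -8*sin(3*s/4)/5, so f(s)^2 = 64*sin(3*s/4)^2/25. Integrate:
  int_0^t (64*sin(3*s/4)^2/25) ds = 32*t/25 - 64*sin(3*t/2)/75.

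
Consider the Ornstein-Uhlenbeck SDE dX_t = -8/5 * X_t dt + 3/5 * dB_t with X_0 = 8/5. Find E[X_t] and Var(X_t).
E[X_t] = 8*exp(-8*t/5)/5; Var(X_t) = 9/80 - 9*exp(-16*t/5)/80

The OU SDE dX = -theta X dt + sigma dB admits the integrating factor exp(theta t): d(exp(theta t) X_t) = sigma exp(theta t) dB_t. Integrating from 0 to t:
  X_t = x_0 * exp(-theta t) + sigma * int_0^t exp(-theta (t-s)) dB_s.
The Itô integral has mean 0 and (by the Itô isometry) variance sigma^2 * int_0^t exp(-2 theta (t - s)) ds = sigma^2 * (1 - exp(-2 theta t)) / (2 theta).
With theta = 8/5, sigma = 3/5, x_0 = 8/5:
  E[X_t] = 8/5 * exp(-8/5 t) = 8*exp(-8*t/5)/5
  Var(X_t) = (3/5)^2 * (1 - exp(-2*8/5 t)) / (2 * 8/5) = 9/80 - 9*exp(-16*t/5)/80.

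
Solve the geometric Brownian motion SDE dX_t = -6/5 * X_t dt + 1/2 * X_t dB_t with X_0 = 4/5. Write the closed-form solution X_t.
X_t = 4/5 * exp((-53/40) * t + (1/2) * B_t)

For GBM dX = mu X dt + sigma X dB with X_0 = x_0, apply Itô to Y = log X: dY = (mu - sigma^2/2) dt + sigma dB, so Y_t = log(x_0) + (mu - sigma^2/2) t + sigma B_t and hence X_t = x_0 * exp((mu - sigma^2/2) t + sigma B_t).
With mu = -6/5, sigma = 1/2, x_0 = 4/5, this gives:
  X_t = 4/5 * exp((-53/40) * t + (1/2) * B_t).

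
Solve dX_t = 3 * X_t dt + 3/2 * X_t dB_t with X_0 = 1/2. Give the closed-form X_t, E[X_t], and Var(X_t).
X_t = 1/2 * exp((15/8) t + (3/2) B_t); E[X_t] = exp(3*t)/2; Var(X_t) = (exp(9*t/4) - 1)*exp(6*t)/4

For GBM dX = mu X dt + sigma X dB with X_0 = x_0, apply Itô to Y = log X: dY = (mu - sigma^2/2) dt + sigma dB, so Y_t = log(x_0) + (mu - sigma^2/2) t + sigma B_t and hence X_t = x_0 * exp((mu - sigma^2/2) t + sigma B_t).
With mu = 3, sigma = 3/2, x_0 = 1/2, this gives:
  X_t = 1/2 * exp((15/8) * t + (3/2) * B_t).
Since sigma*B_t ~ Normal(0, sigma^2 t), E[exp(sigma*B_t)] = exp(sigma^2 t / 2); so E[X_t] = x_0 * exp((mu - sigma^2/2) t) * exp(sigma^2 t / 2) = x_0 * exp(mu t) = exp(3*t)/2.
Var(X_t) = E[X_t^2] - (E[X_t])^2 = x_0^2 * exp(2 mu t) * (exp(sigma^2 t) - 1) = (exp(9*t/4) - 1)*exp(6*t)/4.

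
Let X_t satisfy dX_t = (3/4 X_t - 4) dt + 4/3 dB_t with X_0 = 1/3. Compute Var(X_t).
Var(X_t) = 32*exp(3*t/2)/27 - 32/27

The variance V(t) = Var(X_t) satisfies V'(t) = 2 a V(t) + c^2 with V(0) = 0 (drift coefficient is linear in X, diffusion is constant). With a = 3/4, c = 4/3, the solution is
  V(t) = (c^2 / (2 a)) * (exp(2 a t) - 1)
       = ((4/3)^2 / (2*(3/4))) * (exp((3/2) t) - 1)
       = 32*exp(3*t/2)/27 - 32/27.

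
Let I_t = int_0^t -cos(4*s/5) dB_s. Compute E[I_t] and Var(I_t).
E[I_t] = 0; Var(I_t) = t/2 + 5*sin(4*t/5)*cos(4*t/5)/8

The Itô integral of a deterministic integrand f(s) has mean 0 because each increment f(s) * (B_{s+ds} - B_s) has mean 0. By the Itô isometry:
  Var( int_0^t f(s) dB_s ) = E[ (int_0^t f(s) dB_s)^2 ] = int_0^t f(s)^2 ds.
Here f(s) = -cos(4*s/5), so f(s)^2 = cos(4*s/5)^2. Integrate:
  int_0^t (cos(4*s/5)^2) ds = t/2 + 5*sin(4*t/5)*cos(4*t/5)/8.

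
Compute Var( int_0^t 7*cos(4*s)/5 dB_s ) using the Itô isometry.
Var = 49*t/50 + 49*sin(4*t)*cos(4*t)/200

The Itô integral of a deterministic integrand f(s) has mean 0 because each increment f(s) * (B_{s+ds} - B_s) has mean 0. By the Itô isometry:
  Var( int_0^t f(s) dB_s ) = E[ (int_0^t f(s) dB_s)^2 ] = int_0^t f(s)^2 ds.
Here f(s) = 7*cos(4*s)/5, so f(s)^2 = 49*cos(4*s)^2/25. Integrate:
  int_0^t (49*cos(4*s)^2/25) ds = 49*t/50 + 49*sin(4*t)*cos(4*t)/200.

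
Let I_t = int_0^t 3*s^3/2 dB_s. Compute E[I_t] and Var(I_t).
E[I_t] = 0; Var(I_t) = 9*t^7/28

The Itô integral of a deterministic integrand f(s) has mean 0 because each increment f(s) * (B_{s+ds} - B_s) has mean 0. By the Itô isometry:
  Var( int_0^t f(s) dB_s ) = E[ (int_0^t f(s) dB_s)^2 ] = int_0^t f(s)^2 ds.
Here f(s) = 3*s^3/2, so f(s)^2 = 9*s^6/4. Integrate:
  int_0^t (9*s^6/4) ds = 9*t^7/28.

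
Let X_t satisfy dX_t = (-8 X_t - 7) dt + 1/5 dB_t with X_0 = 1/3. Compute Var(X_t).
Var(X_t) = 1/400 - exp(-16*t)/400

The variance V(t) = Var(X_t) satisfies V'(t) = 2 a V(t) + c^2 with V(0) = 0 (drift coefficient is linear in X, diffusion is constant). With a = -8, c = 1/5, the solution is
  V(t) = (c^2 / (2 a)) * (exp(2 a t) - 1)
       = ((1/5)^2 / (2*(-8))) * (exp((-16) t) - 1)
       = 1/400 - exp(-16*t)/400.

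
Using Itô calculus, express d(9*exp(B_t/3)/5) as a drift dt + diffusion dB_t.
d(9*exp(B_t/3)/5) = (exp(B_t/3)/10) dt + (3*exp(B_t/3)/5) dB_t

Itô's formula for f(B_t) gives d f(B_t) = f'(B_t) dB_t + (1/2) f''(B_t) dt. Compute derivatives of f(x) = 9*exp(x/3)/5:
  f'(x)  = 3*exp(x/3)/5
  f''(x) = exp(x/3)/5
Substitute x = B_t and multiply the f'' term by 1/2:
  drift     = (1/2) * (exp(x/3)/5) evaluated at B_t = exp(B_t/3)/10
  diffusion = (3*exp(x/3)/5) evaluated at B_t = 3*exp(B_t/3)/5
Therefore d(9*exp(B_t/3)/5) = (exp(B_t/3)/10) dt + (3*exp(B_t/3)/5) dB_t.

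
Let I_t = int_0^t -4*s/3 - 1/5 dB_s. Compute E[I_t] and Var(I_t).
E[I_t] = 0; Var(I_t) = t*(400*t^2 + 180*t + 27)/675

The Itô integral of a deterministic integrand f(s) has mean 0 because each increment f(s) * (B_{s+ds} - B_s) has mean 0. By the Itô isometry:
  Var( int_0^t f(s) dB_s ) = E[ (int_0^t f(s) dB_s)^2 ] = int_0^t f(s)^2 ds.
Here f(s) = -4*s/3 - 1/5, so f(s)^2 = (20*s + 3)^2/225. Integrate:
  int_0^t ((20*s + 3)^2/225) ds = t*(400*t^2 + 180*t + 27)/675.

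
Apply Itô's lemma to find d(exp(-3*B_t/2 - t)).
d(exp(-3*B_t/2 - t)) = (exp(-3*B_t/2 - t)/8) dt + (-3*exp(-3*B_t/2 - t)/2) dB_t

Itô's formula for f(t, x): d f(t, B_t) = (f_t + (1/2) f_xx) dt + f_x dB_t. Compute partials of f(t, x) = exp(-t - 3*x/2):
  f_t(t,x)  = -exp(-t - 3*x/2)
  f_x(t,x)  = -3*exp(-t - 3*x/2)/2
  f_xx(t,x) = 9*exp(-t - 3*x/2)/4
Assemble drift = f_t + (1/2) f_xx = exp(-t - 3*x/2)/8 and diffusion = f_x = -3*exp(-t - 3*x/2)/2. Substituting x = B_t:
  d(exp(-3*B_t/2 - t)) = (exp(-3*B_t/2 - t)/8) dt + (-3*exp(-3*B_t/2 - t)/2) dB_t.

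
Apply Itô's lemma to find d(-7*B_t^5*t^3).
d(-7*B_t^5*t^3) = (B_t^3*t^2*(-21*B_t^2 - 70*t)) dt + (-35*B_t^4*t^3) dB_t

Itô's formula for f(t, x): d f(t, B_t) = (f_t + (1/2) f_xx) dt + f_x dB_t. Compute partials of f(t, x) = -7*t^3*x^5:
  f_t(t,x)  = -21*t^2*x^5
  f_x(t,x)  = -35*t^3*x^4
  f_xx(t,x) = -140*t^3*x^3
Assemble drift = f_t + (1/2) f_xx = t^2*x^3*(-70*t - 21*x^2) and diffusion = f_x = -35*t^3*x^4. Substituting x = B_t:
  d(-7*B_t^5*t^3) = (B_t^3*t^2*(-21*B_t^2 - 70*t)) dt + (-35*B_t^4*t^3) dB_t.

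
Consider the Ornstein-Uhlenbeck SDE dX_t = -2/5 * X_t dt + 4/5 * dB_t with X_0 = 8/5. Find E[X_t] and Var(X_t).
E[X_t] = 8*exp(-2*t/5)/5; Var(X_t) = 4/5 - 4*exp(-4*t/5)/5

The OU SDE dX = -theta X dt + sigma dB admits the integrating factor exp(theta t): d(exp(theta t) X_t) = sigma exp(theta t) dB_t. Integrating from 0 to t:
  X_t = x_0 * exp(-theta t) + sigma * int_0^t exp(-theta (t-s)) dB_s.
The Itô integral has mean 0 and (by the Itô isometry) variance sigma^2 * int_0^t exp(-2 theta (t - s)) ds = sigma^2 * (1 - exp(-2 theta t)) / (2 theta).
With theta = 2/5, sigma = 4/5, x_0 = 8/5:
  E[X_t] = 8/5 * exp(-2/5 t) = 8*exp(-2*t/5)/5
  Var(X_t) = (4/5)^2 * (1 - exp(-2*2/5 t)) / (2 * 2/5) = 4/5 - 4*exp(-4*t/5)/5.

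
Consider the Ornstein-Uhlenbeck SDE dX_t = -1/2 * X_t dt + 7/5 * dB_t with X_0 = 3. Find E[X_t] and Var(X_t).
E[X_t] = 3*exp(-t/2); Var(X_t) = 49/25 - 49*exp(-t)/25

The OU SDE dX = -theta X dt + sigma dB admits the integrating factor exp(theta t): d(exp(theta t) X_t) = sigma exp(theta t) dB_t. Integrating from 0 to t:
  X_t = x_0 * exp(-theta t) + sigma * int_0^t exp(-theta (t-s)) dB_s.
The Itô integral has mean 0 and (by the Itô isometry) variance sigma^2 * int_0^t exp(-2 theta (t - s)) ds = sigma^2 * (1 - exp(-2 theta t)) / (2 theta).
With theta = 1/2, sigma = 7/5, x_0 = 3:
  E[X_t] = 3 * exp(-1/2 t) = 3*exp(-t/2)
  Var(X_t) = (7/5)^2 * (1 - exp(-2*1/2 t)) / (2 * 1/2) = 49/25 - 49*exp(-t)/25.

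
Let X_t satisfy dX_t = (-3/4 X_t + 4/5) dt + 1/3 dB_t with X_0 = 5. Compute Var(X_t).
Var(X_t) = 2/27 - 2*exp(-3*t/2)/27

The variance V(t) = Var(X_t) satisfies V'(t) = 2 a V(t) + c^2 with V(0) = 0 (drift coefficient is linear in X, diffusion is constant). With a = -3/4, c = 1/3, the solution is
  V(t) = (c^2 / (2 a)) * (exp(2 a t) - 1)
       = ((1/3)^2 / (2*(-3/4))) * (exp((-3/2) t) - 1)
       = 2/27 - 2*exp(-3*t/2)/27.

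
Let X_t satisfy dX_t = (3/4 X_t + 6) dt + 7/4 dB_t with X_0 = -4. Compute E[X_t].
E[X_t] = 4*exp(3*t/4) - 8

Taking expectations and using E[dB_t] = 0, the mean m(t) = E[X_t] satisfies the ODE m'(t) = a m(t) + b with m(0) = x_0. With a = 3/4, b = 6, x_0 = -4, the solution is
  m(t) = x_0 * exp(a t) + (b/a) * (exp(a t) - 1)
       = (-4) * exp((3/4) t) + (6/(3/4)) * (exp((3/4) t) - 1)
       = 4*exp(3*t/4) - 8.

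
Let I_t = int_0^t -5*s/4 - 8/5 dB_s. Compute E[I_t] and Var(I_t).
E[I_t] = 0; Var(I_t) = t*(625*t^2 + 2400*t + 3072)/1200

The Itô integral of a deterministic integrand f(s) has mean 0 because each increment f(s) * (B_{s+ds} - B_s) has mean 0. By the Itô isometry:
  Var( int_0^t f(s) dB_s ) = E[ (int_0^t f(s) dB_s)^2 ] = int_0^t f(s)^2 ds.
Here f(s) = -5*s/4 - 8/5, so f(s)^2 = (25*s + 32)^2/400. Integrate:
  int_0^t ((25*s + 32)^2/400) ds = t*(625*t^2 + 2400*t + 3072)/1200.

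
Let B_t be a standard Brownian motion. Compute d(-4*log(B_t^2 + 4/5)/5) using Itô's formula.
d(-4*log(B_t^2 + 4/5)/5) = (4*(5*B_t^2 - 4)/(5*B_t^2 + 4)^2) dt + (-8*B_t/(5*B_t^2 + 4)) dB_t

Itô's formula for f(B_t) gives d f(B_t) = f'(B_t) dB_t + (1/2) f''(B_t) dt. Compute derivatives of f(x) = -4*log(x^2 + 4/5)/5:
  f'(x)  = -8*x/(5*x^2 + 4)
  f''(x) = 8*(5*x^2 - 4)/(5*x^2 + 4)^2
Substitute x = B_t and multiply the f'' term by 1/2:
  drift     = (1/2) * (8*(5*x^2 - 4)/(5*x^2 + 4)^2) evaluated at B_t = 4*(5*B_t^2 - 4)/(5*B_t^2 + 4)^2
  diffusion = (-8*x/(5*x^2 + 4)) evaluated at B_t = -8*B_t/(5*B_t^2 + 4)
Therefore d(-4*log(B_t^2 + 4/5)/5) = (4*(5*B_t^2 - 4)/(5*B_t^2 + 4)^2) dt + (-8*B_t/(5*B_t^2 + 4)) dB_t.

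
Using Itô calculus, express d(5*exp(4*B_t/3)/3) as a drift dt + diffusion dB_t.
d(5*exp(4*B_t/3)/3) = (40*exp(4*B_t/3)/27) dt + (20*exp(4*B_t/3)/9) dB_t

Itô's formula for f(B_t) gives d f(B_t) = f'(B_t) dB_t + (1/2) f''(B_t) dt. Compute derivatives of f(x) = 5*exp(4*x/3)/3:
  f'(x)  = 20*exp(4*x/3)/9
  f''(x) = 80*exp(4*x/3)/27
Substitute x = B_t and multiply the f'' term by 1/2:
  drift     = (1/2) * (80*exp(4*x/3)/27) evaluated at B_t = 40*exp(4*B_t/3)/27
  diffusion = (20*exp(4*x/3)/9) evaluated at B_t = 20*exp(4*B_t/3)/9
Therefore d(5*exp(4*B_t/3)/3) = (40*exp(4*B_t/3)/27) dt + (20*exp(4*B_t/3)/9) dB_t.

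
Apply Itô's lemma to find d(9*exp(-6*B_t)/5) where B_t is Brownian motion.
d(9*exp(-6*B_t)/5) = (162*exp(-6*B_t)/5) dt + (-54*exp(-6*B_t)/5) dB_t

Itô's formula for f(B_t) gives d f(B_t) = f'(B_t) dB_t + (1/2) f''(B_t) dt. Compute derivatives of f(x) = 9*exp(-6*x)/5:
  f'(x)  = -54*exp(-6*x)/5
  f''(x) = 324*exp(-6*x)/5
Substitute x = B_t and multiply the f'' term by 1/2:
  drift     = (1/2) * (324*exp(-6*x)/5) evaluated at B_t = 162*exp(-6*B_t)/5
  diffusion = (-54*exp(-6*x)/5) evaluated at B_t = -54*exp(-6*B_t)/5
Therefore d(9*exp(-6*B_t)/5) = (162*exp(-6*B_t)/5) dt + (-54*exp(-6*B_t)/5) dB_t.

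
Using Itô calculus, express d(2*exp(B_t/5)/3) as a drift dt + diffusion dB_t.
d(2*exp(B_t/5)/3) = (exp(B_t/5)/75) dt + (2*exp(B_t/5)/15) dB_t

Itô's formula for f(B_t) gives d f(B_t) = f'(B_t) dB_t + (1/2) f''(B_t) dt. Compute derivatives of f(x) = 2*exp(x/5)/3:
  f'(x)  = 2*exp(x/5)/15
  f''(x) = 2*exp(x/5)/75
Substitute x = B_t and multiply the f'' term by 1/2:
  drift     = (1/2) * (2*exp(x/5)/75) evaluated at B_t = exp(B_t/5)/75
  diffusion = (2*exp(x/5)/15) evaluated at B_t = 2*exp(B_t/5)/15
Therefore d(2*exp(B_t/5)/3) = (exp(B_t/5)/75) dt + (2*exp(B_t/5)/15) dB_t.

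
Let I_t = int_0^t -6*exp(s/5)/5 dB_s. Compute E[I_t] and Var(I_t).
E[I_t] = 0; Var(I_t) = 18*exp(2*t/5)/5 - 18/5

The Itô integral of a deterministic integrand f(s) has mean 0 because each increment f(s) * (B_{s+ds} - B_s) has mean 0. By the Itô isometry:
  Var( int_0^t f(s) dB_s ) = E[ (int_0^t f(s) dB_s)^2 ] = int_0^t f(s)^2 ds.
Here f(s) = -6*exp(s/5)/5, so f(s)^2 = 36*exp(2*s/5)/25. Integrate:
  int_0^t (36*exp(2*s/5)/25) ds = 18*exp(2*t/5)/5 - 18/5.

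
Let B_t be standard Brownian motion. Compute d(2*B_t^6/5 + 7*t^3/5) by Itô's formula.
d(2*B_t^6/5 + 7*t^3/5) = (6*B_t^4 + 21*t^2/5) dt + (12*B_t^5/5) dB_t

Itô's formula for f(t, x): d f(t, B_t) = (f_t + (1/2) f_xx) dt + f_x dB_t. Compute partials of f(t, x) = 7*t^3/5 + 2*x^6/5:
  f_t(t,x)  = 21*t^2/5
  f_x(t,x)  = 12*x^5/5
  f_xx(t,x) = 12*x^4
Assemble drift = f_t + (1/2) f_xx = 21*t^2/5 + 6*x^4 and diffusion = f_x = 12*x^5/5. Substituting x = B_t:
  d(2*B_t^6/5 + 7*t^3/5) = (6*B_t^4 + 21*t^2/5) dt + (12*B_t^5/5) dB_t.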